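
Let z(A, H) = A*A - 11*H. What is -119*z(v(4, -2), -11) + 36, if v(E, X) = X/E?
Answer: -57571/4 ≈ -14393.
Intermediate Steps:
z(A, H) = A² - 11*H
-119*z(v(4, -2), -11) + 36 = -119*((-2/4)² - 11*(-11)) + 36 = -119*((-2*¼)² + 121) + 36 = -119*((-½)² + 121) + 36 = -119*(¼ + 121) + 36 = -119*485/4 + 36 = -57715/4 + 36 = -57571/4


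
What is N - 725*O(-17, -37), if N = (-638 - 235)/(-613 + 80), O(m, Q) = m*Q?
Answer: -243060452/533 ≈ -4.5602e+5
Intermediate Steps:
O(m, Q) = Q*m
N = 873/533 (N = -873/(-533) = -873*(-1/533) = 873/533 ≈ 1.6379)
N - 725*O(-17, -37) = 873/533 - (-26825)*(-17) = 873/533 - 725*629 = 873/533 - 456025 = -243060452/533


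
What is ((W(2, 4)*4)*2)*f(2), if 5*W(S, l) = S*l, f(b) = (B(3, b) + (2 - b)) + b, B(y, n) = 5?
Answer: 448/5 ≈ 89.600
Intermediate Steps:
f(b) = 7 (f(b) = (5 + (2 - b)) + b = (7 - b) + b = 7)
W(S, l) = S*l/5 (W(S, l) = (S*l)/5 = S*l/5)
((W(2, 4)*4)*2)*f(2) = ((((⅕)*2*4)*4)*2)*7 = (((8/5)*4)*2)*7 = ((32/5)*2)*7 = (64/5)*7 = 448/5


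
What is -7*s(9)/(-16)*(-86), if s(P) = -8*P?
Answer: 2709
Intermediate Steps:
-7*s(9)/(-16)*(-86) = -7*(-8*9)/(-16)*(-86) = -(-504)*(-1)/16*(-86) = -7*9/2*(-86) = -63/2*(-86) = 2709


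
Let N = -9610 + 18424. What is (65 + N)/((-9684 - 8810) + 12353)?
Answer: -8879/6141 ≈ -1.4459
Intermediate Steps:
N = 8814
(65 + N)/((-9684 - 8810) + 12353) = (65 + 8814)/((-9684 - 8810) + 12353) = 8879/(-18494 + 12353) = 8879/(-6141) = 8879*(-1/6141) = -8879/6141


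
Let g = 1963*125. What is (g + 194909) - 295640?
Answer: 144644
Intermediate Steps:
g = 245375
(g + 194909) - 295640 = (245375 + 194909) - 295640 = 440284 - 295640 = 144644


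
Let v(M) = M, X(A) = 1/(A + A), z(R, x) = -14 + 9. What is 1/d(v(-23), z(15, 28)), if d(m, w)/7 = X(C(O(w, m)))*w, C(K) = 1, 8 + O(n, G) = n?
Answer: -2/35 ≈ -0.057143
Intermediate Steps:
O(n, G) = -8 + n
z(R, x) = -5
X(A) = 1/(2*A)
d(m, w) = 7*w/2 (d(m, w) = 7*(((1/2)/1)*w) = 7*(((1/2)*1)*w) = 7*(w/2) = 7*w/2)
1/d(v(-23), z(15, 28)) = 1/((7/2)*(-5)) = 1/(-35/2) = -2/35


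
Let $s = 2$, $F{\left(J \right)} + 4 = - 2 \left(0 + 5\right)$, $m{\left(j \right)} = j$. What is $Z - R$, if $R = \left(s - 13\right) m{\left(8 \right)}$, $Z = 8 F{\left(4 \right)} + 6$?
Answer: $-18$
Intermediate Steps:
$F{\left(J \right)} = -14$ ($F{\left(J \right)} = -4 - 2 \left(0 + 5\right) = -4 - 10 = -14$)
$Z = -106$ ($Z = 8 \left(-14\right) + 6 = -112 + 6 = -106$)
$R = -88$ ($R = \left(2 - 13\right) 8 = \left(-11\right) 8 = -88$)
$Z - R = -106 - -88 = -106 + 88 = -18$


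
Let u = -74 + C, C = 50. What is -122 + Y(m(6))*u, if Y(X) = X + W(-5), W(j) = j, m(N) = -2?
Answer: 46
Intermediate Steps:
Y(X) = -5 + X (Y(X) = X - 5 = -5 + X)
u = -24 (u = -74 + 50 = -24)
-122 + Y(m(6))*u = -122 + (-5 - 2)*(-24) = -122 - 7*(-24) = -122 + 168 = 46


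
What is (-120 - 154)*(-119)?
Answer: 32606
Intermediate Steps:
(-120 - 154)*(-119) = -274*(-119) = 32606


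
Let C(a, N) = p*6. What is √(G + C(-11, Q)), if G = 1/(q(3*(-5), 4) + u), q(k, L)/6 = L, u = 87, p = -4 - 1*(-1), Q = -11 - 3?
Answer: I*√221667/111 ≈ 4.2416*I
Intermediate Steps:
Q = -14
p = -3 (p = -4 + 1 = -3)
q(k, L) = 6*L
C(a, N) = -18 (C(a, N) = -3*6 = -18)
G = 1/111 (G = 1/(6*4 + 87) = 1/(24 + 87) = 1/111 ≈ 0.0090090)
√(G + C(-11, Q)) = √(1/111 - 18) = √(-1997/111) = I*√221667/111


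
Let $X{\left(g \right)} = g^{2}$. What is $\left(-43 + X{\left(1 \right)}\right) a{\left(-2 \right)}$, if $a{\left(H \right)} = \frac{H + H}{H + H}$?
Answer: $-42$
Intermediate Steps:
$a{\left(H \right)} = 1$ ($a{\left(H \right)} = \frac{2 H}{2 H} = 2 H \frac{1}{2 H} = 1$)
$\left(-43 + X{\left(1 \right)}\right) a{\left(-2 \right)} = \left(-43 + 1^{2}\right) 1 = \left(-43 + 1\right) 1 = \left(-42\right) 1 = -42$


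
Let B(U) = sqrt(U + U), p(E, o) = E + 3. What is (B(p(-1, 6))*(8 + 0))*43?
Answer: 688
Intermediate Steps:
p(E, o) = 3 + E
B(U) = sqrt(2)*sqrt(U) (B(U) = sqrt(2*U) = sqrt(2)*sqrt(U))
(B(p(-1, 6))*(8 + 0))*43 = ((sqrt(2)*sqrt(3 - 1))*(8 + 0))*43 = ((sqrt(2)*sqrt(2))*8)*43 = (2*8)*43 = 16*43 = 688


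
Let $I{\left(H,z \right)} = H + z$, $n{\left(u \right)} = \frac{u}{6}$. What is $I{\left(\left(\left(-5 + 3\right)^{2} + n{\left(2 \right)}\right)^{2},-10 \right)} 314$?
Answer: $\frac{24806}{9} \approx 2756.2$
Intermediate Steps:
$n{\left(u \right)} = \frac{u}{6}$ ($n{\left(u \right)} = u \frac{1}{6} = \frac{u}{6}$)
$I{\left(\left(\left(-5 + 3\right)^{2} + n{\left(2 \right)}\right)^{2},-10 \right)} 314 = \left(\left(\left(-5 + 3\right)^{2} + \frac{1}{6} \cdot 2\right)^{2} - 10\right) 314 = \left(\left(\left(-2\right)^{2} + \frac{1}{3}\right)^{2} - 10\right) 314 = \left(\left(4 + \frac{1}{3}\right)^{2} - 10\right) 314 = \left(\left(\frac{13}{3}\right)^{2} - 10\right) 314 = \left(\frac{169}{9} - 10\right) 314 = \frac{79}{9} \cdot 314 = \frac{24806}{9}$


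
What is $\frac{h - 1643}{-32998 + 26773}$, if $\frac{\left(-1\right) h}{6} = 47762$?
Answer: $\frac{57643}{1245} \approx 46.3$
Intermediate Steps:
$h = -286572$ ($h = \left(-6\right) 47762 = -286572$)
$\frac{h - 1643}{-32998 + 26773} = \frac{-286572 - 1643}{-32998 + 26773} = - \frac{288215}{-6225} = \left(-288215\right) \left(- \frac{1}{6225}\right) = \frac{57643}{1245}$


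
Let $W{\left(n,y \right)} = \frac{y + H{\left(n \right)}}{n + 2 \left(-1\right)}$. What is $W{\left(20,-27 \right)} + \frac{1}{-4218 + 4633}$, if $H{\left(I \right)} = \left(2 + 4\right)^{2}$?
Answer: $\frac{417}{830} \approx 0.50241$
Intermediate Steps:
$H{\left(I \right)} = 36$ ($H{\left(I \right)} = 6^{2} = 36$)
$W{\left(n,y \right)} = \frac{36 + y}{-2 + n}$ ($W{\left(n,y \right)} = \frac{y + 36}{n + 2 \left(-1\right)} = \frac{36 + y}{n - 2} = \frac{36 + y}{-2 + n}$)
$W{\left(20,-27 \right)} + \frac{1}{-4218 + 4633} = \frac{36 - 27}{-2 + 20} + \frac{1}{-4218 + 4633} = \frac{1}{18} \cdot 9 + \frac{1}{415} = \frac{1}{2} + \frac{1}{415} = \frac{417}{830}$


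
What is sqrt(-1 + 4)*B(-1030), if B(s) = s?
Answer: -1030*sqrt(3) ≈ -1784.0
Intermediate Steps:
sqrt(-1 + 4)*B(-1030) = sqrt(-1 + 4)*(-1030) = sqrt(3)*(-1030) = -1030*sqrt(3)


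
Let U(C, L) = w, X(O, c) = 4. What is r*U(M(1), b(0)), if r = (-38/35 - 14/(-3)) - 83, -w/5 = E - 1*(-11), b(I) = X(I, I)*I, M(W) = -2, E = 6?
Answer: 141763/21 ≈ 6750.6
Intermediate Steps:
b(I) = 4*I
w = -85 (w = -5*(6 - 1*(-11)) = -5*(6 + 11) = -5*17 = -85)
U(C, L) = -85
r = -8339/105 (r = (-38*1/35 - 14*(-⅓)) - 83 = (-38/35 + 14/3) - 83 = 376/105 - 83 = -8339/105 ≈ -79.419)
r*U(M(1), b(0)) = -8339/105*(-85) = 141763/21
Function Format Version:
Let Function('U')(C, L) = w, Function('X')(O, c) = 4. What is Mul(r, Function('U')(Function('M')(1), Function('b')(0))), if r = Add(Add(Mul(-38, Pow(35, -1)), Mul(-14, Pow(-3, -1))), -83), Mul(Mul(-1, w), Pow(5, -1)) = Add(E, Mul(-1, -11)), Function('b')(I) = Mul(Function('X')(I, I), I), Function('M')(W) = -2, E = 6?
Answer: Rational(141763, 21) ≈ 6750.6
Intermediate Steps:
Function('b')(I) = Mul(4, I)
w = -85 (w = Mul(-5, Add(6, Mul(-1, -11))) = Mul(-5, Add(6, 11)) = Mul(-5, 17) = -85)
Function('U')(C, L) = -85
r = Rational(-8339, 105) (r = Add(Add(Mul(-38, Rational(1, 35)), Mul(-14, Rational(-1, 3))), -83) = Add(Add(Rational(-38, 35), Rational(14, 3)), -83) = Add(Rational(376, 105), -83) = Rational(-8339, 105) ≈ -79.419)
Mul(r, Function('U')(Function('M')(1), Function('b')(0))) = Mul(Rational(-8339, 105), -85) = Rational(141763, 21)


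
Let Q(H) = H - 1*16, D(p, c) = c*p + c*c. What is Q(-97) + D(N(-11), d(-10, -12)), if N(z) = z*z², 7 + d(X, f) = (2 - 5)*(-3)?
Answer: -2771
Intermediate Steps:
d(X, f) = 2 (d(X, f) = -7 + (2 - 5)*(-3) = -7 - 3*(-3) = -7 + 9 = 2)
N(z) = z³
D(p, c) = c² + c*p (D(p, c) = c*p + c² = c² + c*p)
Q(H) = -16 + H (Q(H) = H - 16 = -16 + H)
Q(-97) + D(N(-11), d(-10, -12)) = (-16 - 97) + 2*(2 + (-11)³) = -113 + 2*(2 - 1331) = -113 + 2*(-1329) = -113 - 2658 = -2771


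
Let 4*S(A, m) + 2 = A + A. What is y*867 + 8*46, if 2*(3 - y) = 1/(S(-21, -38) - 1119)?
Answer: 6710807/2260 ≈ 2969.4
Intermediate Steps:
S(A, m) = -½ + A/2 (S(A, m) = -½ + (A + A)/4 = -½ + (2*A)/4 = -½ + A/2)
y = 6781/2260 (y = 3 - 1/(2*((-½ + (½)*(-21)) - 1119)) = 3 - 1/(2*((-½ - 21/2) - 1119)) = 3 - 1/(2*(-11 - 1119)) = 3 - ½/(-1130) = 3 - ½*(-1/1130) = 3 + 1/2260 = 6781/2260 ≈ 3.0004)
y*867 + 8*46 = (6781/2260)*867 + 8*46 = 5879127/2260 + 368 = 6710807/2260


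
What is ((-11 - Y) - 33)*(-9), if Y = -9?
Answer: 315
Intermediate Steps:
((-11 - Y) - 33)*(-9) = ((-11 - 1*(-9)) - 33)*(-9) = ((-11 + 9) - 33)*(-9) = (-2 - 33)*(-9) = -35*(-9) = 315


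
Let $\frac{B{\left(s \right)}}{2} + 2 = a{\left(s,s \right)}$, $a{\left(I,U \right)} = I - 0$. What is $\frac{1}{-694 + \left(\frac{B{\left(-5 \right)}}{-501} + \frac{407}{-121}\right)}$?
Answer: $- \frac{5511}{3843017} \approx -0.001434$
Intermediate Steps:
$a{\left(I,U \right)} = I$ ($a{\left(I,U \right)} = I + 0 = I$)
$B{\left(s \right)} = -4 + 2 s$
$\frac{1}{-694 + \left(\frac{B{\left(-5 \right)}}{-501} + \frac{407}{-121}\right)} = \frac{1}{-694 + \left(\frac{-4 + 2 \left(-5\right)}{-501} + \frac{407}{-121}\right)} = \frac{1}{-694 + \left(\left(-4 - 10\right) \left(- \frac{1}{501}\right) + 407 \left(- \frac{1}{121}\right)\right)} = \frac{1}{-694 - \frac{18383}{5511}} = \frac{1}{- \frac{3843017}{5511}} = - \frac{5511}{3843017}$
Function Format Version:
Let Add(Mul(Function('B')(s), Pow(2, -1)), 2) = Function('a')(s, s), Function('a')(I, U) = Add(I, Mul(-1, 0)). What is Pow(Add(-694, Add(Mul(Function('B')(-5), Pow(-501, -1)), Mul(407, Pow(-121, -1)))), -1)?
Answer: Rational(-5511, 3843017) ≈ -0.0014340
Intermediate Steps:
Function('a')(I, U) = I (Function('a')(I, U) = Add(I, 0) = I)
Function('B')(s) = Add(-4, Mul(2, s))
Pow(Add(-694, Add(Mul(Function('B')(-5), Pow(-501, -1)), Mul(407, Pow(-121, -1)))), -1) = Pow(Add(-694, Add(Mul(Add(-4, Mul(2, -5)), Pow(-501, -1)), Mul(407, Pow(-121, -1)))), -1) = Pow(Add(-694, Add(Mul(Add(-4, -10), Rational(-1, 501)), Mul(407, Rational(-1, 121)))), -1) = Pow(Add(-694, Add(Mul(-14, Rational(-1, 501)), Rational(-37, 11))), -1) = Pow(Add(-694, Add(Rational(14, 501), Rational(-37, 11))), -1) = Pow(Add(-694, Rational(-18383, 5511)), -1) = Pow(Rational(-3843017, 5511), -1) = Rational(-5511, 3843017)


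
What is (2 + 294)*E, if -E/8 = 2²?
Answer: -9472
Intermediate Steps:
E = -32 (E = -8*2² = -8*4 = -32)
(2 + 294)*E = (2 + 294)*(-32) = 296*(-32) = -9472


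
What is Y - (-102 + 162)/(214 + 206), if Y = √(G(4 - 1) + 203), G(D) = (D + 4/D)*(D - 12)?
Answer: -⅐ + 2*√41 ≈ 12.663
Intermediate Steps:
G(D) = (-12 + D)*(D + 4/D) (G(D) = (D + 4/D)*(-12 + D) = (-12 + D)*(D + 4/D))
Y = 2*√41 (Y = √((4 + (4 - 1)² - 48/(4 - 1) - 12*(4 - 1)) + 203) = √((4 + 3² - 48/3 - 12*3) + 203) = √((4 + 9 - 48*⅓ - 36) + 203) = √((4 + 9 - 16 - 36) + 203) = √(-39 + 203) = √164 = 2*√41 ≈ 12.806)
Y - (-102 + 162)/(214 + 206) = 2*√41 - (-102 + 162)/(214 + 206) = 2*√41 - 60/420 = 2*√41 - 1*⅐ = 2*√41 - ⅐ = -⅐ + 2*√41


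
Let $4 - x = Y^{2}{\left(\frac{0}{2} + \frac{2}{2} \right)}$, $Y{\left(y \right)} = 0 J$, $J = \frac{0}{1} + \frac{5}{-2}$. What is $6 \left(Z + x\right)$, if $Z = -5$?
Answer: $-6$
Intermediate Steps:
$J = - \frac{5}{2}$ ($J = 0 \cdot 1 + 5 \left(- \frac{1}{2}\right) = 0 - \frac{5}{2} = - \frac{5}{2} \approx -2.5$)
$Y{\left(y \right)} = 0$ ($Y{\left(y \right)} = 0 \left(- \frac{5}{2}\right) = 0$)
$x = 4$ ($x = 4 - 0^{2} = 4 - 0 = 4 + 0 = 4$)
$6 \left(Z + x\right) = 6 \left(-5 + 4\right) = 6 \left(-1\right) = -6$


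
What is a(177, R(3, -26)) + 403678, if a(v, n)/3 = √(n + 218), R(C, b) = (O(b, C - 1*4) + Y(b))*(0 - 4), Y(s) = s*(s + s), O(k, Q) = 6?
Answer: 403678 + 3*I*√5214 ≈ 4.0368e+5 + 216.62*I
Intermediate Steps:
Y(s) = 2*s² (Y(s) = s*(2*s) = 2*s²)
R(C, b) = -24 - 8*b² (R(C, b) = (6 + 2*b²)*(0 - 4) = (6 + 2*b²)*(-4) = -24 - 8*b²)
a(v, n) = 3*√(218 + n) (a(v, n) = 3*√(n + 218) = 3*√(218 + n))
a(177, R(3, -26)) + 403678 = 3*√(218 + (-24 - 8*(-26)²)) + 403678 = 3*√(218 + (-24 - 8*676)) + 403678 = 3*√(218 + (-24 - 5408)) + 403678 = 3*√(218 - 5432) + 403678 = 3*√(-5214) + 403678 = 3*(I*√5214) + 403678 = 3*I*√5214 + 403678 = 403678 + 3*I*√5214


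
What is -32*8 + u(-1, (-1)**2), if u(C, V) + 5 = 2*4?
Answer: -253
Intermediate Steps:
u(C, V) = 3 (u(C, V) = -5 + 2*4 = -5 + 8 = 3)
-32*8 + u(-1, (-1)**2) = -32*8 + 3 = -256 + 3 = -253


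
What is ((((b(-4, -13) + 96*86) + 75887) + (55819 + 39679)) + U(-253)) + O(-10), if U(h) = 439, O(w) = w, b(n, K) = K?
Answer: 180057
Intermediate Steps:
((((b(-4, -13) + 96*86) + 75887) + (55819 + 39679)) + U(-253)) + O(-10) = ((((-13 + 96*86) + 75887) + (55819 + 39679)) + 439) - 10 = ((((-13 + 8256) + 75887) + 95498) + 439) - 10 = (((8243 + 75887) + 95498) + 439) - 10 = ((84130 + 95498) + 439) - 10 = (179628 + 439) - 10 = 180067 - 10 = 180057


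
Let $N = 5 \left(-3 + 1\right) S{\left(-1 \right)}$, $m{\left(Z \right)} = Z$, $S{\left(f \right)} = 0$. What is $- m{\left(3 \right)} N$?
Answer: $0$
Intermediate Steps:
$N = 0$ ($N = 5 \left(-3 + 1\right) 0 = 5 \left(-2\right) 0 = \left(-10\right) 0 = 0$)
$- m{\left(3 \right)} N = - 3 \cdot 0 = \left(-1\right) 0 = 0$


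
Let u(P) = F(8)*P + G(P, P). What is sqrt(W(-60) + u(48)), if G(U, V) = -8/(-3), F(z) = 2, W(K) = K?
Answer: 2*sqrt(87)/3 ≈ 6.2183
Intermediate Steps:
G(U, V) = 8/3 (G(U, V) = -8*(-1/3) = 8/3)
u(P) = 8/3 + 2*P (u(P) = 2*P + 8/3 = 8/3 + 2*P)
sqrt(W(-60) + u(48)) = sqrt(-60 + (8/3 + 2*48)) = sqrt(-60 + (8/3 + 96)) = sqrt(-60 + 296/3) = sqrt(116/3) = 2*sqrt(87)/3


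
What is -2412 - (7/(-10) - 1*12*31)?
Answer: -20393/10 ≈ -2039.3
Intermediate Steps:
-2412 - (7/(-10) - 1*12*31) = -2412 - (7*(-⅒) - 12*31) = -2412 - (-7/10 - 372) = -2412 - 1*(-3727/10) = -2412 + 3727/10 = -20393/10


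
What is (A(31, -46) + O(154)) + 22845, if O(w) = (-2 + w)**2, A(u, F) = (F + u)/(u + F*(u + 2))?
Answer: 68326178/1487 ≈ 45949.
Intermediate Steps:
A(u, F) = (F + u)/(u + F*(2 + u))
(A(31, -46) + O(154)) + 22845 = ((-46 + 31)/(31 + 2*(-46) - 46*31) + (-2 + 154)**2) + 22845 = (-15/(31 - 92 - 1426) + 152**2) + 22845 = (-15/(-1487) + 23104) + 22845 = (-1/1487*(-15) + 23104) + 22845 = (15/1487 + 23104) + 22845 = 34355663/1487 + 22845 = 68326178/1487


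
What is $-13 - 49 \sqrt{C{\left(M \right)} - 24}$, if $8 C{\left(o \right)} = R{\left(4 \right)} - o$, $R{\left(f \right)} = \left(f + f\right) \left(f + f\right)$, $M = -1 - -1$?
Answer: $-13 - 196 i \approx -13.0 - 196.0 i$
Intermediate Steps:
$M = 0$ ($M = -1 + 1 = 0$)
$R{\left(f \right)} = 4 f^{2}$ ($R{\left(f \right)} = 2 f 2 f = 4 f^{2}$)
$C{\left(o \right)} = 8 - \frac{o}{8}$ ($C{\left(o \right)} = \frac{4 \cdot 4^{2} - o}{8} = \frac{4 \cdot 16 - o}{8} = \frac{64 - o}{8} = 8 - \frac{o}{8}$)
$-13 - 49 \sqrt{C{\left(M \right)} - 24} = -13 - 49 \sqrt{\left(8 - 0\right) - 24} = -13 - 49 \sqrt{\left(8 + 0\right) - 24} = -13 - 49 \sqrt{8 - 24} = -13 - 49 \sqrt{-16} = -13 - 49 \cdot 4 i = -13 - 196 i$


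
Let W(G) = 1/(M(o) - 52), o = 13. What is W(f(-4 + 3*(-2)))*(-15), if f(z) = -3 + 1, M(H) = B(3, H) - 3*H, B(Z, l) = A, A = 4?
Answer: 5/29 ≈ 0.17241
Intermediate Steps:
B(Z, l) = 4
M(H) = 4 - 3*H
f(z) = -2
W(G) = -1/87 (W(G) = 1/((4 - 3*13) - 52) = 1/((4 - 39) - 52) = 1/(-35 - 52) = 1/(-87) = -1/87)
W(f(-4 + 3*(-2)))*(-15) = -1/87*(-15) = 5/29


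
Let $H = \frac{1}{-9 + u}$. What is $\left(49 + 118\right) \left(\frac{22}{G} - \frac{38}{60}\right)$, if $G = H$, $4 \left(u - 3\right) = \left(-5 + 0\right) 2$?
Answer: $- \frac{940043}{30} \approx -31335.0$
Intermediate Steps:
$u = \frac{1}{2}$ ($u = 3 + \frac{\left(-5 + 0\right) 2}{4} = 3 + \frac{\left(-5\right) 2}{4} = 3 + \frac{1}{4} \left(-10\right) = 3 - \frac{5}{2} = \frac{1}{2} \approx 0.5$)
$H = - \frac{2}{17}$ ($H = \frac{1}{-9 + \frac{1}{2}} = \frac{1}{- \frac{17}{2}} = - \frac{2}{17} \approx -0.11765$)
$G = - \frac{2}{17} \approx -0.11765$
$\left(49 + 118\right) \left(\frac{22}{G} - \frac{38}{60}\right) = \left(49 + 118\right) \left(\frac{22}{- \frac{2}{17}} - \frac{38}{60}\right) = 167 \left(22 \left(- \frac{17}{2}\right) - \frac{19}{30}\right) = 167 \left(-187 - \frac{19}{30}\right) = 167 \left(- \frac{5629}{30}\right) = - \frac{940043}{30}$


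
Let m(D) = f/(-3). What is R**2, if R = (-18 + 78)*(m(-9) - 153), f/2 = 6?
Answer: 88736400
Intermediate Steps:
f = 12 (f = 2*6 = 12)
m(D) = -4 (m(D) = 12/(-3) = 12*(-1/3) = -4)
R = -9420 (R = (-18 + 78)*(-4 - 153) = 60*(-157) = -9420)
R**2 = (-9420)**2 = 88736400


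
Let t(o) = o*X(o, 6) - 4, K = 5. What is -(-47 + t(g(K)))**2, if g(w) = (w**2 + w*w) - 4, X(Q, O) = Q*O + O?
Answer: -166952241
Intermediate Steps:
X(Q, O) = O + O*Q (X(Q, O) = O*Q + O = O + O*Q)
g(w) = -4 + 2*w**2 (g(w) = (w**2 + w**2) - 4 = 2*w**2 - 4 = -4 + 2*w**2)
t(o) = -4 + o*(6 + 6*o) (t(o) = o*(6*(1 + o)) - 4 = o*(6 + 6*o) - 4 = -4 + o*(6 + 6*o))
-(-47 + t(g(K)))**2 = -(-47 + (-4 + 6*(-4 + 2*5**2)*(1 + (-4 + 2*5**2))))**2 = -(-47 + (-4 + 6*(-4 + 2*25)*(1 + (-4 + 2*25))))**2 = -(-47 + (-4 + 6*(-4 + 50)*(1 + (-4 + 50))))**2 = -(-47 + (-4 + 6*46*(1 + 46)))**2 = -(-47 + (-4 + 6*46*47))**2 = -(-47 + (-4 + 12972))**2 = -(-47 + 12968)**2 = -1*12921**2 = -1*166952241 = -166952241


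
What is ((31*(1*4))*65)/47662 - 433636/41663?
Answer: -10166077626/992870953 ≈ -10.239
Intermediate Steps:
((31*(1*4))*65)/47662 - 433636/41663 = ((31*4)*65)*(1/47662) - 433636*1/41663 = (124*65)*(1/47662) - 433636/41663 = 8060*(1/47662) - 433636/41663 = 4030/23831 - 433636/41663 = -10166077626/992870953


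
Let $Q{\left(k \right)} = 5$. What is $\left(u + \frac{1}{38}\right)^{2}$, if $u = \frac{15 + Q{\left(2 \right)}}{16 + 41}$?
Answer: $\frac{1849}{12996} \approx 0.14227$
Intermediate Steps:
$u = \frac{20}{57}$ ($u = \frac{15 + 5}{16 + 41} = \frac{20}{57} \approx 0.35088$)
$\left(u + \frac{1}{38}\right)^{2} = \left(\frac{20}{57} + \frac{1}{38}\right)^{2} = \left(\frac{43}{114}\right)^{2} = \frac{1849}{12996}$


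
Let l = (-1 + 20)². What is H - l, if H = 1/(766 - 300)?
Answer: -168225/466 ≈ -361.00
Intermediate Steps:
l = 361 (l = 19² = 361)
H = 1/466 ≈ 0.0021459
H - l = 1/466 - 1*361 = 1/466 - 361 = -168225/466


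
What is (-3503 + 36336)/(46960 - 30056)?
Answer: 32833/16904 ≈ 1.9423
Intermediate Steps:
(-3503 + 36336)/(46960 - 30056) = 32833/16904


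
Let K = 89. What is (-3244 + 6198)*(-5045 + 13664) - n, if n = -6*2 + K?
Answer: 25460449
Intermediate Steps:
n = 77 (n = -6*2 + 89 = -12 + 89 = 77)
(-3244 + 6198)*(-5045 + 13664) - n = (-3244 + 6198)*(-5045 + 13664) - 1*77 = 2954*8619 - 77 = 25460526 - 77 = 25460449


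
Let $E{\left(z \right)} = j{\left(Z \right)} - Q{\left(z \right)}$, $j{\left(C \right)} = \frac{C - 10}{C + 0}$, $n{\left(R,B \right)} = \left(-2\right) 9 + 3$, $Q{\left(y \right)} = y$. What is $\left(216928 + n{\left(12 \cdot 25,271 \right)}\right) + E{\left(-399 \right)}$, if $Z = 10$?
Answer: $217312$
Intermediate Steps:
$n{\left(R,B \right)} = -15$ ($n{\left(R,B \right)} = -18 + 3 = -15$)
$j{\left(C \right)} = \frac{-10 + C}{C}$
$E{\left(z \right)} = - z$ ($E{\left(z \right)} = \frac{-10 + 10}{10} - z = \frac{1}{10} \cdot 0 - z = 0 - z = - z$)
$\left(216928 + n{\left(12 \cdot 25,271 \right)}\right) + E{\left(-399 \right)} = \left(216928 - 15\right) - -399 = 216913 + 399 = 217312$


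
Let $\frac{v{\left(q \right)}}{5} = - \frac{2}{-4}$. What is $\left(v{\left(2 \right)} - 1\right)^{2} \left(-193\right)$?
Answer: $- \frac{1737}{4} \approx -434.25$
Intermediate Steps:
$v{\left(q \right)} = \frac{5}{2}$ ($v{\left(q \right)} = 5 \left(- \frac{2}{-4}\right) = 5 \left(\left(-2\right) \left(- \frac{1}{4}\right)\right) = 5 \cdot \frac{1}{2} = \frac{5}{2}$)
$\left(v{\left(2 \right)} - 1\right)^{2} \left(-193\right) = \left(\frac{5}{2} - 1\right)^{2} \left(-193\right) = \left(\frac{3}{2}\right)^{2} \left(-193\right) = \frac{9}{4} \left(-193\right) = - \frac{1737}{4}$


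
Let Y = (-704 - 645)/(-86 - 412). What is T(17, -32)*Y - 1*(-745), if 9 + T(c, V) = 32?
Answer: 402037/498 ≈ 807.30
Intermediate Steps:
T(c, V) = 23 (T(c, V) = -9 + 32 = 23)
Y = 1349/498 (Y = -1349/(-498) = -1349*(-1/498) = 1349/498 ≈ 2.7088)
T(17, -32)*Y - 1*(-745) = 23*(1349/498) - 1*(-745) = 31027/498 + 745 = 402037/498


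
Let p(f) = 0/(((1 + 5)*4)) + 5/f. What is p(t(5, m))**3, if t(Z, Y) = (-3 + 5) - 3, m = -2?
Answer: -125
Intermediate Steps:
t(Z, Y) = -1 (t(Z, Y) = 2 - 3 = -1)
p(f) = 5/f (p(f) = 0/((6*4)) + 5/f = 0/24 + 5/f = 0*(1/24) + 5/f = 0 + 5/f = 5/f)
p(t(5, m))**3 = (5/(-1))**3 = (5*(-1))**3 = (-5)**3 = -125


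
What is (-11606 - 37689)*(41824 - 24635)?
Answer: -847331755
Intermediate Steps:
(-11606 - 37689)*(41824 - 24635) = -49295*17189 = -847331755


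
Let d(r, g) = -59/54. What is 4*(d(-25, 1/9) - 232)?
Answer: -25174/27 ≈ -932.37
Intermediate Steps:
d(r, g) = -59/54 (d(r, g) = -59*1/54 = -59/54)
4*(d(-25, 1/9) - 232) = 4*(-59/54 - 232) = 4*(-12587/54) = -25174/27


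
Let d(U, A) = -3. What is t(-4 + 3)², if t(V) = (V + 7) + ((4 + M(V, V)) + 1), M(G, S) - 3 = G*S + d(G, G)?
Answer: 144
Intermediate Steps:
M(G, S) = G*S (M(G, S) = 3 + (G*S - 3) = 3 + (-3 + G*S) = G*S)
t(V) = 12 + V + V² (t(V) = (V + 7) + ((4 + V*V) + 1) = (7 + V) + ((4 + V²) + 1) = (7 + V) + (5 + V²) = 12 + V + V²)
t(-4 + 3)² = (12 + (-4 + 3) + (-4 + 3)²)² = (12 - 1 + (-1)²)² = (12 - 1 + 1)² = 12² = 144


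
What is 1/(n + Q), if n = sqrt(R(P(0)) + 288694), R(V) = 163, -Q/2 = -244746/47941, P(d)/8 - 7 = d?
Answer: -23466735972/663651845045153 + 2298339481*sqrt(288857)/663651845045153 ≈ 0.0018259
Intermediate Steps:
P(d) = 56 + 8*d
Q = 489492/47941 (Q = -(-489492)/47941 = -2*(-244746/47941) = 489492/47941 ≈ 10.210)
n = sqrt(288857) (n = sqrt(163 + 288694) = sqrt(288857) ≈ 537.45)
1/(n + Q) = 1/(sqrt(288857) + 489492/47941) = 1/(489492/47941 + sqrt(288857))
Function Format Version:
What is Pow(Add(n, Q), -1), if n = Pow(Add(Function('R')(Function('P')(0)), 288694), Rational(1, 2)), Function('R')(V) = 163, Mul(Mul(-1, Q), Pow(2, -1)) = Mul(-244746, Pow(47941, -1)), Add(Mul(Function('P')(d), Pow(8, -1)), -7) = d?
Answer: Add(Rational(-23466735972, 663651845045153), Mul(Rational(2298339481, 663651845045153), Pow(288857, Rational(1, 2)))) ≈ 0.0018259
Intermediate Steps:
Function('P')(d) = Add(56, Mul(8, d))
Q = Rational(489492, 47941) (Q = Mul(-2, Mul(-244746, Pow(47941, -1))) = Mul(-2, Mul(-244746, Rational(1, 47941))) = Mul(-2, Rational(-244746, 47941)) = Rational(489492, 47941) ≈ 10.210)
n = Pow(288857, Rational(1, 2)) (n = Pow(Add(163, 288694), Rational(1, 2)) = Pow(288857, Rational(1, 2)) ≈ 537.45)
Pow(Add(n, Q), -1) = Pow(Add(Pow(288857, Rational(1, 2)), Rational(489492, 47941)), -1) = Pow(Add(Rational(489492, 47941), Pow(288857, Rational(1, 2))), -1)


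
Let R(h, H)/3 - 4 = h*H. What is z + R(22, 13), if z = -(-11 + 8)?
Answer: 873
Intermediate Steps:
R(h, H) = 12 + 3*H*h (R(h, H) = 12 + 3*(h*H) = 12 + 3*(H*h) = 12 + 3*H*h)
z = 3 (z = -1*(-3) = 3)
z + R(22, 13) = 3 + (12 + 3*13*22) = 3 + (12 + 858) = 3 + 870 = 873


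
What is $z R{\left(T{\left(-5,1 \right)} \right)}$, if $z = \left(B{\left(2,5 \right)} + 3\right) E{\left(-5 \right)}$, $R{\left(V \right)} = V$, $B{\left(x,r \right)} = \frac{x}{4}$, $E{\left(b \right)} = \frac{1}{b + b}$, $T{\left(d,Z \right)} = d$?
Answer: $\frac{7}{4} \approx 1.75$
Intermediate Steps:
$E{\left(b \right)} = \frac{1}{2 b}$
$B{\left(x,r \right)} = \frac{x}{4}$ ($B{\left(x,r \right)} = x \frac{1}{4} = \frac{x}{4}$)
$z = - \frac{7}{20}$ ($z = \left(\frac{1}{4} \cdot 2 + 3\right) \frac{1}{2 \left(-5\right)} = \left(\frac{1}{2} + 3\right) \frac{1}{2} \left(- \frac{1}{5}\right) = \frac{7}{2} \left(- \frac{1}{10}\right) = - \frac{7}{20} \approx -0.35$)
$z R{\left(T{\left(-5,1 \right)} \right)} = \left(- \frac{7}{20}\right) \left(-5\right) = \frac{7}{4}$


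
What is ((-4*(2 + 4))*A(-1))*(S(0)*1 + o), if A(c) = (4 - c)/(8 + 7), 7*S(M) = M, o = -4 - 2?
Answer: 48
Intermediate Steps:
o = -6
S(M) = M/7
A(c) = 4/15 - c/15 (A(c) = (4 - c)/15 = (4 - c)*(1/15) = 4/15 - c/15)
((-4*(2 + 4))*A(-1))*(S(0)*1 + o) = ((-4*(2 + 4))*(4/15 - 1/15*(-1)))*(((⅐)*0)*1 - 6) = ((-4*6)*(4/15 + 1/15))*(0*1 - 6) = (-24*⅓)*(0 - 6) = -8*(-6) = 48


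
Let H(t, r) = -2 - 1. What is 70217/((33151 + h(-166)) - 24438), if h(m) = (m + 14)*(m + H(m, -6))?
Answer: 70217/34401 ≈ 2.0411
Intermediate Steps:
H(t, r) = -3
h(m) = (-3 + m)*(14 + m) (h(m) = (m + 14)*(m - 3) = (14 + m)*(-3 + m) = (-3 + m)*(14 + m))
70217/((33151 + h(-166)) - 24438) = 70217/((33151 + (-42 + (-166)² + 11*(-166))) - 24438) = 70217/((33151 + (-42 + 27556 - 1826)) - 24438) = 70217/((33151 + 25688) - 24438) = 70217/(58839 - 24438) = 70217/34401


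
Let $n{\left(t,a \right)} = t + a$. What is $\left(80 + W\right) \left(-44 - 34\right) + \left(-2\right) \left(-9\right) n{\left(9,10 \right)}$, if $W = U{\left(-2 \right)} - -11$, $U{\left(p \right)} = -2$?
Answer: $-6600$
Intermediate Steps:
$n{\left(t,a \right)} = a + t$
$W = 9$ ($W = -2 - -11 = -2 + 11 = 9$)
$\left(80 + W\right) \left(-44 - 34\right) + \left(-2\right) \left(-9\right) n{\left(9,10 \right)} = \left(80 + 9\right) \left(-44 - 34\right) + \left(-2\right) \left(-9\right) \left(10 + 9\right) = 89 \left(-78\right) + 18 \cdot 19 = -6942 + 342 = -6600$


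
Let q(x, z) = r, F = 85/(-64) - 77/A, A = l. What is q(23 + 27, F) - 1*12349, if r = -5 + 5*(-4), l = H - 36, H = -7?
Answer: -12374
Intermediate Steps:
l = -43 (l = -7 - 36 = -43)
A = -43
F = 1273/2752 (F = 85/(-64) - 77/(-43) = 85*(-1/64) - 77*(-1/43) = -85/64 + 77/43 = 1273/2752 ≈ 0.46257)
r = -25 (r = -5 - 20 = -25)
q(x, z) = -25
q(23 + 27, F) - 1*12349 = -25 - 1*12349 = -25 - 12349 = -12374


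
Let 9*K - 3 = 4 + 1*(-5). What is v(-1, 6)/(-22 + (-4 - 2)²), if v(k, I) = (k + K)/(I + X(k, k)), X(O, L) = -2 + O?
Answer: -1/54 ≈ -0.018519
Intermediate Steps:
K = 2/9 (K = ⅓ + (4 + 1*(-5))/9 = ⅓ + (4 - 5)/9 = ⅓ + (⅑)*(-1) = ⅓ - ⅑ = 2/9 ≈ 0.22222)
v(k, I) = (2/9 + k)/(-2 + I + k) (v(k, I) = (k + 2/9)/(I + (-2 + k)) = (2/9 + k)/(-2 + I + k))
v(-1, 6)/(-22 + (-4 - 2)²) = ((2/9 - 1)/(-2 + 6 - 1))/(-22 + (-4 - 2)²) = (-7/9/3)/(-22 + (-6)²) = ((⅓)*(-7/9))/(-22 + 36) = -7/27/14 = (1/14)*(-7/27) = -1/54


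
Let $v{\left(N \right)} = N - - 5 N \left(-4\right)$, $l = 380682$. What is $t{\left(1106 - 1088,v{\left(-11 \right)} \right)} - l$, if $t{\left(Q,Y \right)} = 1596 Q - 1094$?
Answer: $-353048$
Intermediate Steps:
$v{\left(N \right)} = - 19 N$ ($v{\left(N \right)} = N - 20 N = - 19 N$)
$t{\left(Q,Y \right)} = -1094 + 1596 Q$
$t{\left(1106 - 1088,v{\left(-11 \right)} \right)} - l = \left(-1094 + 1596 \left(1106 - 1088\right)\right) - 380682 = \left(-1094 + 1596 \cdot 18\right) - 380682 = \left(-1094 + 28728\right) - 380682 = 27634 - 380682 = -353048$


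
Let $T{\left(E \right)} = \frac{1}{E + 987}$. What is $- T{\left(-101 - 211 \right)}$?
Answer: $- \frac{1}{675} \approx -0.0014815$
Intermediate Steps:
$T{\left(E \right)} = \frac{1}{987 + E}$
$- T{\left(-101 - 211 \right)} = - \frac{1}{987 - 312} = - \frac{1}{675}$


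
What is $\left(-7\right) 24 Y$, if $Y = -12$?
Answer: $2016$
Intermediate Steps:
$\left(-7\right) 24 Y = \left(-7\right) 24 \left(-12\right) = \left(-168\right) \left(-12\right) = 2016$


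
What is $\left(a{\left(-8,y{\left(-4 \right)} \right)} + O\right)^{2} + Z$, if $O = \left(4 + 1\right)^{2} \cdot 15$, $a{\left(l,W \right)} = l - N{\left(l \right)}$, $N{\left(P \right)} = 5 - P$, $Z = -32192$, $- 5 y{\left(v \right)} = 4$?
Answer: $93124$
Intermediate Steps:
$y{\left(v \right)} = - \frac{4}{5}$ ($y{\left(v \right)} = \left(- \frac{1}{5}\right) 4 = - \frac{4}{5}$)
$a{\left(l,W \right)} = -5 + 2 l$ ($a{\left(l,W \right)} = l - \left(5 - l\right) = l + \left(-5 + l\right) = -5 + 2 l$)
$O = 375$ ($O = 5^{2} \cdot 15 = 25 \cdot 15 = 375$)
$\left(a{\left(-8,y{\left(-4 \right)} \right)} + O\right)^{2} + Z = \left(\left(-5 + 2 \left(-8\right)\right) + 375\right)^{2} - 32192 = \left(\left(-5 - 16\right) + 375\right)^{2} - 32192 = \left(-21 + 375\right)^{2} - 32192 = 354^{2} - 32192 = 125316 - 32192 = 93124$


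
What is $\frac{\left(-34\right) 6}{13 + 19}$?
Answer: $- \frac{51}{8} \approx -6.375$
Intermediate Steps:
$\frac{\left(-34\right) 6}{13 + 19} = - \frac{204}{32} = \left(-204\right) \frac{1}{32} = - \frac{51}{8}$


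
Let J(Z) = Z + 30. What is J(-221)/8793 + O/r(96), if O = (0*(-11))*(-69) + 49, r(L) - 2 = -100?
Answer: -9175/17586 ≈ -0.52172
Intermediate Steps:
r(L) = -98 (r(L) = 2 - 100 = -98)
J(Z) = 30 + Z
O = 49 (O = 0*(-69) + 49 = 0 + 49 = 49)
J(-221)/8793 + O/r(96) = (30 - 221)/8793 + 49/(-98) = -191*1/8793 + 49*(-1/98) = -191/8793 - 1/2 = -9175/17586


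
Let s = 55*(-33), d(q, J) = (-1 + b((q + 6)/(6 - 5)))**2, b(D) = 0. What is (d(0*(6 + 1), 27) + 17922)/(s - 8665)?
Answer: -17923/10480 ≈ -1.7102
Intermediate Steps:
d(q, J) = 1 (d(q, J) = (-1 + 0)**2 = (-1)**2 = 1)
s = -1815
(d(0*(6 + 1), 27) + 17922)/(s - 8665) = (1 + 17922)/(-1815 - 8665) = 17923/(-10480) = 17923*(-1/10480) = -17923/10480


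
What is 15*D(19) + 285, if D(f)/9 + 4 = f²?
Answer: 48480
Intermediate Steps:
D(f) = -36 + 9*f²
15*D(19) + 285 = 15*(-36 + 9*19²) + 285 = 15*(-36 + 9*361) + 285 = 15*(-36 + 3249) + 285 = 15*3213 + 285 = 48195 + 285 = 48480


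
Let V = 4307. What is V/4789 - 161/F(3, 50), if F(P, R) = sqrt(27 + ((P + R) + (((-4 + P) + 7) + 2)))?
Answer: 4307/4789 - 161*sqrt(22)/44 ≈ -16.263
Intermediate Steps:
F(P, R) = sqrt(32 + R + 2*P) (F(P, R) = sqrt(27 + ((P + R) + ((3 + P) + 2))) = sqrt(27 + ((P + R) + (5 + P))) = sqrt(27 + (5 + R + 2*P)) = sqrt(32 + R + 2*P))
V/4789 - 161/F(3, 50) = 4307/4789 - 161/sqrt(32 + 50 + 2*3) = 4307*(1/4789) - 161/sqrt(32 + 50 + 6) = 4307/4789 - 161*sqrt(22)/44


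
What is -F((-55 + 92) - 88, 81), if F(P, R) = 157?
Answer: -157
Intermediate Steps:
-F((-55 + 92) - 88, 81) = -1*157 = -157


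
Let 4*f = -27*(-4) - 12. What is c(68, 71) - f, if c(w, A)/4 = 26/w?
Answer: -382/17 ≈ -22.471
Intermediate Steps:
c(w, A) = 104/w (c(w, A) = 4*(26/w) = 104/w)
f = 24 (f = (-27*(-4) - 12)/4 = (108 - 12)/4 = (¼)*96 = 24)
c(68, 71) - f = 104/68 - 1*24 = 104*(1/68) - 24 = 26/17 - 24 = -382/17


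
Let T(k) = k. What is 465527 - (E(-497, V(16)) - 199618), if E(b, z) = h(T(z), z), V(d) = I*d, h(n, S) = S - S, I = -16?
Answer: 665145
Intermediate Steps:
h(n, S) = 0
V(d) = -16*d
E(b, z) = 0
465527 - (E(-497, V(16)) - 199618) = 465527 - (0 - 199618) = 465527 - 1*(-199618) = 465527 + 199618 = 665145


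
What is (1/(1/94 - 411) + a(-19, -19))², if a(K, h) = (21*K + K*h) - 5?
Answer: 2759960883969/1492508689 ≈ 1849.2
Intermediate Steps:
a(K, h) = -5 + 21*K + K*h
(1/(1/94 - 411) + a(-19, -19))² = (1/(1/94 - 411) + (-5 + 21*(-19) - 19*(-19)))² = (1/(1/94 - 411) + (-5 - 399 + 361))² = (1/(-38633/94) - 43)² = (-94/38633 - 43)² = (-1661313/38633)² = 2759960883969/1492508689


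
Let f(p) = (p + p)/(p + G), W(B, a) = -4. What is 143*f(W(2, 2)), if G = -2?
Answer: 572/3 ≈ 190.67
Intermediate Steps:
f(p) = 2*p/(-2 + p) (f(p) = (p + p)/(p - 2) = (2*p)/(-2 + p) = 2*p/(-2 + p))
143*f(W(2, 2)) = 143*(2*(-4)/(-2 - 4)) = 143*(2*(-4)/(-6)) = 143*(2*(-4)*(-⅙)) = 143*(4/3) = 572/3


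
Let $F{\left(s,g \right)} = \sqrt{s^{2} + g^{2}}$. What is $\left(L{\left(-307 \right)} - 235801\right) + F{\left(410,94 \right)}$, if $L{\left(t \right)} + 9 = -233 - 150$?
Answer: $-236193 + 2 \sqrt{44234} \approx -2.3577 \cdot 10^{5}$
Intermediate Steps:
$L{\left(t \right)} = -392$ ($L{\left(t \right)} = -9 - 383 = -392$)
$F{\left(s,g \right)} = \sqrt{g^{2} + s^{2}}$
$\left(L{\left(-307 \right)} - 235801\right) + F{\left(410,94 \right)} = \left(-392 - 235801\right) + \sqrt{94^{2} + 410^{2}} = -236193 + \sqrt{8836 + 168100} = -236193 + \sqrt{176936} = -236193 + 2 \sqrt{44234}$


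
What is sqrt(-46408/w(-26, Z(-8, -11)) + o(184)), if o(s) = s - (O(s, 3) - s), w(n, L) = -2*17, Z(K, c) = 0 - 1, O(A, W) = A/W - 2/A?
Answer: sqrt(9200114655)/2346 ≈ 40.885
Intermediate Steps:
O(A, W) = -2/A + A/W
Z(K, c) = -1
w(n, L) = -34
o(s) = 2/s + 5*s/3 (o(s) = s - ((-2/s + s/3) - s) = s - (-2/s - 2*s/3) = s + (2/s + 2*s/3) = 2/s + 5*s/3)
sqrt(-46408/w(-26, Z(-8, -11)) + o(184)) = sqrt(-46408/(-34) + (2/184 + (5/3)*184)) = sqrt(-46408*(-1/34) + (2*(1/184) + 920/3)) = sqrt(23204/17 + (1/92 + 920/3)) = sqrt(23204/17 + 84643/276) = sqrt(7843235/4692) = sqrt(9200114655)/2346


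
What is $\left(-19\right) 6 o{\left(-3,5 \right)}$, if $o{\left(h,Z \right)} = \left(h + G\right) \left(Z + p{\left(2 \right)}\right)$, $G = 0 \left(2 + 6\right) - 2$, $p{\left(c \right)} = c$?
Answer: $3990$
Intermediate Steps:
$G = -2$ ($G = 0 \cdot 8 - 2 = 0 - 2 = -2$)
$o{\left(h,Z \right)} = \left(-2 + h\right) \left(2 + Z\right)$ ($o{\left(h,Z \right)} = \left(h - 2\right) \left(Z + 2\right) = \left(-2 + h\right) \left(2 + Z\right)$)
$\left(-19\right) 6 o{\left(-3,5 \right)} = \left(-19\right) 6 \left(-4 - 10 + 2 \left(-3\right) + 5 \left(-3\right)\right) = - 114 \left(-4 - 10 - 6 - 15\right) = \left(-114\right) \left(-35\right) = 3990$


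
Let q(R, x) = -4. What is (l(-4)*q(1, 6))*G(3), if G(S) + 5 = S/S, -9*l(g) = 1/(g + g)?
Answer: 2/9 ≈ 0.22222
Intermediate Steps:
l(g) = -1/(18*g) (l(g) = -1/(9*(g + g)) = -1/(2*g)/9 = -1/(18*g))
G(S) = -4 (G(S) = -5 + S/S = -5 + 1 = -4)
(l(-4)*q(1, 6))*G(3) = (-1/18/(-4)*(-4))*(-4) = (-1/18*(-¼)*(-4))*(-4) = ((1/72)*(-4))*(-4) = -1/18*(-4) = 2/9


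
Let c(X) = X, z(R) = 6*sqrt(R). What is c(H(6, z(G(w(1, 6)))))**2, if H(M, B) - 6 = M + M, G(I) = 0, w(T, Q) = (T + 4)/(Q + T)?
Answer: 324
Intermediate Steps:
w(T, Q) = (4 + T)/(Q + T)
H(M, B) = 6 + 2*M (H(M, B) = 6 + (M + M) = 6 + 2*M)
c(H(6, z(G(w(1, 6)))))**2 = (6 + 2*6)**2 = (6 + 12)**2 = 18**2 = 324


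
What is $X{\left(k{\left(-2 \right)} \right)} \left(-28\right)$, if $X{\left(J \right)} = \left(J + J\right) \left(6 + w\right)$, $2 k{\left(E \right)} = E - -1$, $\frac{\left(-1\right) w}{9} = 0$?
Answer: $168$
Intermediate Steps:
$w = 0$ ($w = \left(-9\right) 0 = 0$)
$k{\left(E \right)} = \frac{1}{2} + \frac{E}{2}$ ($k{\left(E \right)} = \frac{E - -1}{2} = \frac{E + 1}{2} = \frac{1 + E}{2} = \frac{1}{2} + \frac{E}{2}$)
$X{\left(J \right)} = 12 J$ ($X{\left(J \right)} = \left(J + J\right) \left(6 + 0\right) = 2 J 6 = 12 J$)
$X{\left(k{\left(-2 \right)} \right)} \left(-28\right) = 12 \left(\frac{1}{2} + \frac{1}{2} \left(-2\right)\right) \left(-28\right) = 12 \left(\frac{1}{2} - 1\right) \left(-28\right) = 12 \left(- \frac{1}{2}\right) \left(-28\right) = \left(-6\right) \left(-28\right) = 168$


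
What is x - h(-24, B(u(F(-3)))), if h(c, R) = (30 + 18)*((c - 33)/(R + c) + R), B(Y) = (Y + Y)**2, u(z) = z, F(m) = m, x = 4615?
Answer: 3115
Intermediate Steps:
B(Y) = 4*Y**2 (B(Y) = (2*Y)**2 = 4*Y**2)
h(c, R) = 48*R + 48*(-33 + c)/(R + c) (h(c, R) = 48*((-33 + c)/(R + c) + R) = 48*(R + (-33 + c)/(R + c)) = 48*R + 48*(-33 + c)/(R + c))
x - h(-24, B(u(F(-3)))) = 4615 - 48*(-33 - 24 + (4*(-3)**2)**2 + (4*(-3)**2)*(-24))/(4*(-3)**2 - 24) = 4615 - 48*(-33 - 24 + (4*9)**2 + (4*9)*(-24))/(4*9 - 24) = 4615 - 48*(-33 - 24 + 36**2 + 36*(-24))/(36 - 24) = 4615 - 48*(-33 - 24 + 1296 - 864)/12 = 4615 - 48*375/12 = 4615 - 1*1500 = 4615 - 1500 = 3115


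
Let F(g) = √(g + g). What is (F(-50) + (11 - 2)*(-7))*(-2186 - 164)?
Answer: 148050 - 23500*I ≈ 1.4805e+5 - 23500.0*I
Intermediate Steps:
F(g) = √2*√g (F(g) = √(2*g) = √2*√g)
(F(-50) + (11 - 2)*(-7))*(-2186 - 164) = (√2*√(-50) + (11 - 2)*(-7))*(-2186 - 164) = (√2*(5*I*√2) + 9*(-7))*(-2350) = (10*I - 63)*(-2350) = (-63 + 10*I)*(-2350) = 148050 - 23500*I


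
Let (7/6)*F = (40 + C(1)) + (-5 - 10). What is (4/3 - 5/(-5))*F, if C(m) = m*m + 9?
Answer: 70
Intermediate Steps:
C(m) = 9 + m**2 (C(m) = m**2 + 9 = 9 + m**2)
F = 30 (F = 6*((40 + (9 + 1**2)) + (-5 - 10))/7 = 6*((40 + (9 + 1)) - 15)/7 = 6*((40 + 10) - 15)/7 = 6*(50 - 15)/7 = (6/7)*35 = 30)
(4/3 - 5/(-5))*F = (4/3 - 5/(-5))*30 = (4*(1/3) - 5*(-1/5))*30 = (4/3 + 1)*30 = (7/3)*30 = 70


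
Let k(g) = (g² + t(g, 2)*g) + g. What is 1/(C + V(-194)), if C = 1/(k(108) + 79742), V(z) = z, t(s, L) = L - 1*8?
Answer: -90866/17628003 ≈ -0.0051546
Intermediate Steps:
t(s, L) = -8 + L (t(s, L) = L - 8 = -8 + L)
k(g) = g² - 5*g (k(g) = (g² + (-8 + 2)*g) + g = (g² - 6*g) + g = g² - 5*g)
C = 1/90866 (C = 1/(108*(-5 + 108) + 79742) = 1/(108*103 + 79742) = 1/(11124 + 79742) = 1/90866 ≈ 1.1005e-5)
1/(C + V(-194)) = 1/(1/90866 - 194) = 1/(-17628003/90866) = -90866/17628003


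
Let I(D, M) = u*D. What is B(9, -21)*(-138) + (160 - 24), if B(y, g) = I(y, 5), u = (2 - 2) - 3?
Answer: 3862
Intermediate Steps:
u = -3 (u = 0 - 3 = -3)
I(D, M) = -3*D
B(y, g) = -3*y
B(9, -21)*(-138) + (160 - 24) = -3*9*(-138) + (160 - 24) = -27*(-138) + 136 = 3726 + 136 = 3862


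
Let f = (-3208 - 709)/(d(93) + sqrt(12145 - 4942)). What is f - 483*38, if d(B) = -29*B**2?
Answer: -384890191226265/20970388946 + 191933*sqrt(3)/62911166838 ≈ -18354.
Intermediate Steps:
f = -3917/(-250821 + 49*sqrt(3)) (f = (-3208 - 709)/(-29*93**2 + sqrt(12145 - 4942)) = -3917/(-29*8649 + sqrt(7203)) = -3917/(-250821 + 49*sqrt(3)) ≈ 0.015622)
f - 483*38 = (327488619/20970388946 + 191933*sqrt(3)/62911166838) - 483*38 = (327488619/20970388946 + 191933*sqrt(3)/62911166838) - 18354 = -384890191226265/20970388946 + 191933*sqrt(3)/62911166838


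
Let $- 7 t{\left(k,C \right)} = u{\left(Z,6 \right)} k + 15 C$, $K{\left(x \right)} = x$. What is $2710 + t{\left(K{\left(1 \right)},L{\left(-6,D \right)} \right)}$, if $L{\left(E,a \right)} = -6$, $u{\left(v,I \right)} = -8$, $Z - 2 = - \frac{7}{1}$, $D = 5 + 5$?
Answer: $2724$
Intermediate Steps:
$D = 10$
$Z = -5$ ($Z = 2 - \frac{7}{1} = 2 - 7 = -5$)
$t{\left(k,C \right)} = - \frac{15 C}{7} + \frac{8 k}{7}$ ($t{\left(k,C \right)} = - \frac{- 8 k + 15 C}{7} = - \frac{15 C}{7} + \frac{8 k}{7}$)
$2710 + t{\left(K{\left(1 \right)},L{\left(-6,D \right)} \right)} = 2710 + \left(\left(- \frac{15}{7}\right) \left(-6\right) + \frac{8}{7} \cdot 1\right) = 2710 + \left(\frac{90}{7} + \frac{8}{7}\right) = 2710 + 14 = 2724$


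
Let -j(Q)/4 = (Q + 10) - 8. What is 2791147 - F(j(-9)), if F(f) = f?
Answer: 2791119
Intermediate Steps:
j(Q) = -8 - 4*Q (j(Q) = -4*((Q + 10) - 8) = -4*((10 + Q) - 8) = -4*(2 + Q) = -8 - 4*Q)
2791147 - F(j(-9)) = 2791147 - (-8 - 4*(-9)) = 2791147 - (-8 + 36) = 2791147 - 1*28 = 2791147 - 28 = 2791119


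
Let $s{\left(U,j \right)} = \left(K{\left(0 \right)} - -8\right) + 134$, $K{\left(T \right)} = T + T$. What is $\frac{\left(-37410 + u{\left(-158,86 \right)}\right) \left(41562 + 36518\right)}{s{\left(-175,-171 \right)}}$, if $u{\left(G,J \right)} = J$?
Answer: $- \frac{1457128960}{71} \approx -2.0523 \cdot 10^{7}$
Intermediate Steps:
$K{\left(T \right)} = 2 T$
$s{\left(U,j \right)} = 142$ ($s{\left(U,j \right)} = \left(2 \cdot 0 - -8\right) + 134 = \left(0 + 8\right) + 134 = 8 + 134 = 142$)
$\frac{\left(-37410 + u{\left(-158,86 \right)}\right) \left(41562 + 36518\right)}{s{\left(-175,-171 \right)}} = \frac{\left(-37410 + 86\right) \left(41562 + 36518\right)}{142} = \left(-37324\right) 78080 \cdot \frac{1}{142} = \left(-2914257920\right) \frac{1}{142} = - \frac{1457128960}{71}$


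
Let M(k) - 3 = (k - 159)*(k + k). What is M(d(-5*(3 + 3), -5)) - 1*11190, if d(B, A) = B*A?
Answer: -13887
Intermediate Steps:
d(B, A) = A*B
M(k) = 3 + 2*k*(-159 + k) (M(k) = 3 + (k - 159)*(k + k) = 3 + (-159 + k)*(2*k) = 3 + 2*k*(-159 + k))
M(d(-5*(3 + 3), -5)) - 1*11190 = (3 - (-1590)*(-5*(3 + 3)) + 2*(-(-25)*(3 + 3))**2) - 1*11190 = (3 - (-1590)*(-5*6) + 2*(-(-25)*6)**2) - 11190 = (3 - (-1590)*(-30) + 2*(-5*(-30))**2) - 11190 = (3 - 318*150 + 2*150**2) - 11190 = (3 - 47700 + 2*22500) - 11190 = (3 - 47700 + 45000) - 11190 = -2697 - 11190 = -13887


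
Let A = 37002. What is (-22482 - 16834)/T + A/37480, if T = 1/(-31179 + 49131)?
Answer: -13226707573179/18740 ≈ -7.0580e+8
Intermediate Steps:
T = 1/17952 ≈ 5.5704e-5
(-22482 - 16834)/T + A/37480 = (-22482 - 16834)/(1/17952) + 37002/37480 = -39316*17952 + 37002*(1/37480) = -705800832 + 18501/18740 = -13226707573179/18740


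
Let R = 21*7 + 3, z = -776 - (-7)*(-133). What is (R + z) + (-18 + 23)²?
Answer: -1532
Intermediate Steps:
z = -1707 (z = -776 - 1*931 = -776 - 931 = -1707)
R = 150 (R = 147 + 3 = 150)
(R + z) + (-18 + 23)² = (150 - 1707) + (-18 + 23)² = -1557 + 5² = -1557 + 25 = -1532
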